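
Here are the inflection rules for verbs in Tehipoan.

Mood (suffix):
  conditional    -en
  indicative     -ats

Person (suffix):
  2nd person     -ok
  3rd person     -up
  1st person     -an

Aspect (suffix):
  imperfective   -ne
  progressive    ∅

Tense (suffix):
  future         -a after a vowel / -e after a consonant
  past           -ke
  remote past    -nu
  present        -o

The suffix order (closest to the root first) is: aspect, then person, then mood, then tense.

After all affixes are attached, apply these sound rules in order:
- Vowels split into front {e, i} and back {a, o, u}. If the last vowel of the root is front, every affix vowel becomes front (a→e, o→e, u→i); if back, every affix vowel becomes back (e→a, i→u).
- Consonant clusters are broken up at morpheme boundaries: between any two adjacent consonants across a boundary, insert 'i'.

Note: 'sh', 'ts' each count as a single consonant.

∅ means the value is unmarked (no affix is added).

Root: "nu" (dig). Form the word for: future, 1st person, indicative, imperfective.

nunaanatsa

Attach aspect imperfective -ne → nune.
Attach person 1st person -an → nunean.
Attach mood indicative -ats → nuneanats.
Attach tense future -e (after consonant 'ts') → nuneanatse.
Apply vowel harmony: nuneanatse → nunaanatsa.
Epenthesis: no change.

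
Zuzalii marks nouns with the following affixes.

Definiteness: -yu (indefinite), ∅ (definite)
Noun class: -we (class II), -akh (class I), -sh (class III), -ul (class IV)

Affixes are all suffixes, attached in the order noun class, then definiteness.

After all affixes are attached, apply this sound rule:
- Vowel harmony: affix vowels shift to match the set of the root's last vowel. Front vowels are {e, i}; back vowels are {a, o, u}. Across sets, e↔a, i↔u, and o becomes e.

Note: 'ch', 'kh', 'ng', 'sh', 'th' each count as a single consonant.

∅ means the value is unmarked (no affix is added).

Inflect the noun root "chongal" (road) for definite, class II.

Attach noun class class II -we → chongalwe.
definiteness = definite: zero marking, form stays chongalwe.
Apply vowel harmony: chongalwe → chongalwa.

chongalwa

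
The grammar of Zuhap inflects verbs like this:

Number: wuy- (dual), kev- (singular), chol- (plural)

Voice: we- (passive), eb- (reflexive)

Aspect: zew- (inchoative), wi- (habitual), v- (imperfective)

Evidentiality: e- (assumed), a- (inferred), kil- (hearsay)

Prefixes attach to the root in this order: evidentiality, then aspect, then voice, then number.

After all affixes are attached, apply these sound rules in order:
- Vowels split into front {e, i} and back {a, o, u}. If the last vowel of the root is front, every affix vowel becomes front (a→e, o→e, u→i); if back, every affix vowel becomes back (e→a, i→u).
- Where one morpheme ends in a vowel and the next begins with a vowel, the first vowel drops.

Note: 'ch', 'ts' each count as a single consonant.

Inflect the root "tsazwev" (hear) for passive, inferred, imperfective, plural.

Attach evidentiality inferred a- → atsazwev.
Attach aspect imperfective v- → vatsazwev.
Attach voice passive we- → wevatsazwev.
Attach number plural chol- → cholwevatsazwev.
Apply vowel harmony: cholwevatsazwev → chelwevetsazwev.
Vowel deletion: no change.

chelwevetsazwev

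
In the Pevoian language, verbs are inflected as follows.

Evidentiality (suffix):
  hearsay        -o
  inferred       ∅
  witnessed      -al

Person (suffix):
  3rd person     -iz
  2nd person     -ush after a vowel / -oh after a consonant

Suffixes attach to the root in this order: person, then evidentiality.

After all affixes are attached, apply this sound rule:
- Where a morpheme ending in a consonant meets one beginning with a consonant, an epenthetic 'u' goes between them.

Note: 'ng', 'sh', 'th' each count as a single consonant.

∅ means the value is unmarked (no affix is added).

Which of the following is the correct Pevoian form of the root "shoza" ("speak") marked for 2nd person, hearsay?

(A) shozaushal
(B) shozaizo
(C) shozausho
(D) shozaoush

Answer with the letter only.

C

Attach person 2nd person -ush (after vowel 'a') → shozaush.
Attach evidentiality hearsay -o → shozausho.
Epenthesis: no change.
So the correct form is shozausho, option (C).
(A) shozaushal is wrong: it uses witnessed instead of hearsay for evidentiality.
(D) shozaoush is wrong: it has the affixes in the wrong order.
(B) shozaizo is wrong: it uses 3rd person instead of 2nd person for person.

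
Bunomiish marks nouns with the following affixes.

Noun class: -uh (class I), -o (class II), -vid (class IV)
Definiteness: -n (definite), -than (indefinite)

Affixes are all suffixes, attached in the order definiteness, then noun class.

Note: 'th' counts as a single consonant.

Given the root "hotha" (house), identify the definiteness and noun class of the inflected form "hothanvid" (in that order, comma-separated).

Segment: hotha-n-vid.
definiteness: -n → definite.
noun class: -vid → class IV.

definite, class IV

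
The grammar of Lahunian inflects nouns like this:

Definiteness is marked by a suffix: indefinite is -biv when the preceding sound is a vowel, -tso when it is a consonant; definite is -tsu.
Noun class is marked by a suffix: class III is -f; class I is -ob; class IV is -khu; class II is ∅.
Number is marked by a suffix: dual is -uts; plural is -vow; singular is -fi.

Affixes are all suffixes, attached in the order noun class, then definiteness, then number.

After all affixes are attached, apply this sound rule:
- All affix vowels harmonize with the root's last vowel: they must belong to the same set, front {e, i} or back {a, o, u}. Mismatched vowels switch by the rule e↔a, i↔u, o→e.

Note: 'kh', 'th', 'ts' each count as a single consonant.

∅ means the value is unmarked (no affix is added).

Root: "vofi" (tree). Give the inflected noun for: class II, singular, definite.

noun class = class II: zero marking, form stays vofi.
Attach definiteness definite -tsu → vofitsu.
Attach number singular -fi → vofitsufi.
Apply vowel harmony: vofitsufi → vofitsifi.

vofitsifi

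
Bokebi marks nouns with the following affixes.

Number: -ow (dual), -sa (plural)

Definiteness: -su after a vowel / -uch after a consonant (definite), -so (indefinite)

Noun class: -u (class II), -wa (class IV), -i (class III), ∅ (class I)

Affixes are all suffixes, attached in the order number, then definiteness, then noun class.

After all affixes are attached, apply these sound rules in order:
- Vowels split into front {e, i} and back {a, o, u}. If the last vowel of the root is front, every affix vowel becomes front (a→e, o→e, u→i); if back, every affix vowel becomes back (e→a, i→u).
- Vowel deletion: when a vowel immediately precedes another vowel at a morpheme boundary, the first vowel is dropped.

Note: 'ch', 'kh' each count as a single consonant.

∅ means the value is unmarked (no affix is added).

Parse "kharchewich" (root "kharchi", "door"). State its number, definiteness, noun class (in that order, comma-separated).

dual, definite, class I

Segment: kharchi-ow-uch.
number: -ow → dual.
definiteness: -su/uch → definite.
noun class: ∅ → class I.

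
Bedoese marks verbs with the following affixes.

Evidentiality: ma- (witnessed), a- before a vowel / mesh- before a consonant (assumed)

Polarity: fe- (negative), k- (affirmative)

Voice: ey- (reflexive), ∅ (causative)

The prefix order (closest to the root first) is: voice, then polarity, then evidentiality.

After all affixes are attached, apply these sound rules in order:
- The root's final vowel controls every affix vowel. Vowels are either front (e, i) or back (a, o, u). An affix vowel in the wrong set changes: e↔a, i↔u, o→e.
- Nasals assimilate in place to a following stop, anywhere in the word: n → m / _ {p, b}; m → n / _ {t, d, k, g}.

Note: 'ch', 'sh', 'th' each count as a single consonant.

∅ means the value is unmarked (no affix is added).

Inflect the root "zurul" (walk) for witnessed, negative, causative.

voice = causative: zero marking, form stays zurul.
Attach polarity negative fe- → fezurul.
Attach evidentiality witnessed ma- → mafezurul.
Apply vowel harmony: mafezurul → mafazurul.
Nasal assimilation: no change.

mafazurul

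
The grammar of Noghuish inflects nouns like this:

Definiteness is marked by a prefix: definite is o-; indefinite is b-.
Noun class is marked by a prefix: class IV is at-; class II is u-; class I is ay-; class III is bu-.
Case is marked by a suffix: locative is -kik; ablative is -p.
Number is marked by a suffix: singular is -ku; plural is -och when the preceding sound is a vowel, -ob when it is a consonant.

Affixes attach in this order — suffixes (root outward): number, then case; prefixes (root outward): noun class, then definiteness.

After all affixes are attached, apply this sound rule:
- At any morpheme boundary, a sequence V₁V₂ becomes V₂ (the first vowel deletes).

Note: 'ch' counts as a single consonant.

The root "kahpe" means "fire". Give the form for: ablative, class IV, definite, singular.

Attach noun class class IV at- → atkahpe.
Attach definiteness definite o- → oatkahpe.
Attach number singular -ku → oatkahpeku.
Attach case ablative -p → oatkahpekup.
Apply vowel deletion: oatkahpekup → atkahpekup.

atkahpekup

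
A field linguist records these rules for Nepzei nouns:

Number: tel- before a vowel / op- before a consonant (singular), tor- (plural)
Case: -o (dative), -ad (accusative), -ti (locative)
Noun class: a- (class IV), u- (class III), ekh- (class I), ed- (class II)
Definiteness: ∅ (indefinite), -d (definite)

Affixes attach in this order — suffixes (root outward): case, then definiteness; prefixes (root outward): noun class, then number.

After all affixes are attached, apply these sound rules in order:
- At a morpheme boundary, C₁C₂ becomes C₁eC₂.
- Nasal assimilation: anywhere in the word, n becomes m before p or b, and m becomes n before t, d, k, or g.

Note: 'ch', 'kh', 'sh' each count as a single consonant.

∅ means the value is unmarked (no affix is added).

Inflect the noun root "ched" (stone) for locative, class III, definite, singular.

Attach noun class class III u- → uched.
Attach case locative -ti → uchedti.
Attach definiteness definite -d → uchedtid.
Attach number singular tel- (before vowel 'u') → teluchedtid.
Apply epenthesis: teluchedtid → teluchedetid.
Nasal assimilation: no change.

teluchedetid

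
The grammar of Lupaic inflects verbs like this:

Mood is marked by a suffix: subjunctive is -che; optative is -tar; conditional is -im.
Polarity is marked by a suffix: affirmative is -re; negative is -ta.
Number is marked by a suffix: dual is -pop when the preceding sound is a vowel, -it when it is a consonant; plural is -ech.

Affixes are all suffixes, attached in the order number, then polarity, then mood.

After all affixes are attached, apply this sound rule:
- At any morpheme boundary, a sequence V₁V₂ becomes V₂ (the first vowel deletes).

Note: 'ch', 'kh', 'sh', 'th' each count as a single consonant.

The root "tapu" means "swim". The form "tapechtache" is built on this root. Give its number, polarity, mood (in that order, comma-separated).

Segment: tapu-ech-ta-che.
number: -ech → plural.
polarity: -ta → negative.
mood: -che → subjunctive.

plural, negative, subjunctive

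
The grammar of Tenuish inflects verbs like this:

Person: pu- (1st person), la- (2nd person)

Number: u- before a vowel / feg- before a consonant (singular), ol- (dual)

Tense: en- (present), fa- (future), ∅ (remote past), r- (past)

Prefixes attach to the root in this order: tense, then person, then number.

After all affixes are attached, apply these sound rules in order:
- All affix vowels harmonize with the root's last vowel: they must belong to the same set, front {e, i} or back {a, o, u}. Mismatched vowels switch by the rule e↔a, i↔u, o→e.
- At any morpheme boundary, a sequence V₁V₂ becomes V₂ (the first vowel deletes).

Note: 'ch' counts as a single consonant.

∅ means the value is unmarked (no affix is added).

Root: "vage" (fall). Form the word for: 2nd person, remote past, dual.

tense = remote past: zero marking, form stays vage.
Attach person 2nd person la- → lavage.
Attach number dual ol- → ollavage.
Apply vowel harmony: ollavage → ellevage.
Vowel deletion: no change.

ellevage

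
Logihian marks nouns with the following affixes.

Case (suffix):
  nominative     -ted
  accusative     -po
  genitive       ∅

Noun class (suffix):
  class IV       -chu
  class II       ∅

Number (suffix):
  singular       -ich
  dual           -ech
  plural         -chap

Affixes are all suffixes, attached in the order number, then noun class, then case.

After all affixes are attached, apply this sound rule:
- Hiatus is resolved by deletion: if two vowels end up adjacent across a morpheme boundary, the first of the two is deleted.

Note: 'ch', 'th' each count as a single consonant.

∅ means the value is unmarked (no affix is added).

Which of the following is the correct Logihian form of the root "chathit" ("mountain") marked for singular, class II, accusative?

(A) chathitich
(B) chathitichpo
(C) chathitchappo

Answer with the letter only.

B

Attach number singular -ich → chathitich.
noun class = class II: zero marking, form stays chathitich.
Attach case accusative -po → chathitichpo.
Vowel deletion: no change.
So the correct form is chathitichpo, option (B).
(A) chathitich is wrong: it uses genitive instead of accusative for case.
(C) chathitchappo is wrong: it uses plural instead of singular for number.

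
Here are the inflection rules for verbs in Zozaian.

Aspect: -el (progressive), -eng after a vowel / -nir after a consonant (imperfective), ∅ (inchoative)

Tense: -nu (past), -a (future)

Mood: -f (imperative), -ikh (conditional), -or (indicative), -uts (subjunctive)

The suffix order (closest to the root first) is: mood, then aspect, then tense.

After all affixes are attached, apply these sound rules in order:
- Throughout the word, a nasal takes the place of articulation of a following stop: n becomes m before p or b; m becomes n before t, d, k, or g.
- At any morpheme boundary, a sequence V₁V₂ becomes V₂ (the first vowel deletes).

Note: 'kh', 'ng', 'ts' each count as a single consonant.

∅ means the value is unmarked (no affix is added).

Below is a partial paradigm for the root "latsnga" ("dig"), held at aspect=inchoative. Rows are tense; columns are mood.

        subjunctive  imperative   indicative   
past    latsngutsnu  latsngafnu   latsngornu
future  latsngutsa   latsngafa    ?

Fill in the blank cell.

latsngora

Attach mood indicative -or → latsngaor.
aspect = inchoative: zero marking, form stays latsngaor.
Attach tense future -a → latsngaora.
Nasal assimilation: no change.
Apply vowel deletion: latsngaora → latsngora.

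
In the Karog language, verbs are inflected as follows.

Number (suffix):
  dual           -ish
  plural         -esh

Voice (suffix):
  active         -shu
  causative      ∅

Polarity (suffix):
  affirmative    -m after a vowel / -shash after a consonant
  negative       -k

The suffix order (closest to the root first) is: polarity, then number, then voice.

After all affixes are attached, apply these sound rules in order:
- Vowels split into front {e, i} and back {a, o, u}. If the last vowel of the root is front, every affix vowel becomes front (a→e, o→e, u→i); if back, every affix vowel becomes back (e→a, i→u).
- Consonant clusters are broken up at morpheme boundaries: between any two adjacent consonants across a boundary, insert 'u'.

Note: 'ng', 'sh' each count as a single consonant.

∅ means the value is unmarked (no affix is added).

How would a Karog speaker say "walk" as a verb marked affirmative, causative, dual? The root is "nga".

ngamush

Attach polarity affirmative -m (after vowel 'a') → ngam.
Attach number dual -ish → ngamish.
voice = causative: zero marking, form stays ngamish.
Apply vowel harmony: ngamish → ngamush.
Epenthesis: no change.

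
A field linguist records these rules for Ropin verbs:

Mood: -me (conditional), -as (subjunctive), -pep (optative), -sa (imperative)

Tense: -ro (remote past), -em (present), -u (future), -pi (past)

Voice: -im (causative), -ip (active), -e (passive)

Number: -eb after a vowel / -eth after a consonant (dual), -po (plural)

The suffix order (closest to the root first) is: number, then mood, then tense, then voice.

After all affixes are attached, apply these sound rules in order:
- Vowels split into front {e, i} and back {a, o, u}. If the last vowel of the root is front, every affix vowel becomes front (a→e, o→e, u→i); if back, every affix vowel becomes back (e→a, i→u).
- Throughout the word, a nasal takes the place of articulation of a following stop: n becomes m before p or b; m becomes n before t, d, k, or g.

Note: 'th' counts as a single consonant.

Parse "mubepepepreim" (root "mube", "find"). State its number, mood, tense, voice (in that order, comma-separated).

Segment: mube-po-pep-ro-im.
number: -po → plural.
mood: -pep → optative.
tense: -ro → remote past.
voice: -im → causative.

plural, optative, remote past, causative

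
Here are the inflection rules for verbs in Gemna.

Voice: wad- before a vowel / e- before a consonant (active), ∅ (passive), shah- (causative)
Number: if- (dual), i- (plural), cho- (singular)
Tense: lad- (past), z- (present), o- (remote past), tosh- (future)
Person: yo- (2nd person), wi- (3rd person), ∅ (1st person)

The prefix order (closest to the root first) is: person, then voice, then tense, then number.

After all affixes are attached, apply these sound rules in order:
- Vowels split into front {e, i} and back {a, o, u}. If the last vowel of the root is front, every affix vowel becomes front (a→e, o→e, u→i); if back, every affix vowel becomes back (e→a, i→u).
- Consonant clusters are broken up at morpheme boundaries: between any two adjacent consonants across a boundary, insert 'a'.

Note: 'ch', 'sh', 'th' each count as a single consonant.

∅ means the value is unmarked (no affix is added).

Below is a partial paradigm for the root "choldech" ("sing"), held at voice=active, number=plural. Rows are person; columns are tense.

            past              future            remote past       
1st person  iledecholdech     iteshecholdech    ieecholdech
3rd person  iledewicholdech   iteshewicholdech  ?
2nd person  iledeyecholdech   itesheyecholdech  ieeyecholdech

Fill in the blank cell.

Attach person 3rd person wi- → wicholdech.
Attach voice active e- (before consonant 'w') → ewicholdech.
Attach tense remote past o- → oewicholdech.
Attach number plural i- → ioewicholdech.
Apply vowel harmony: ioewicholdech → ieewicholdech.
Epenthesis: no change.

ieewicholdech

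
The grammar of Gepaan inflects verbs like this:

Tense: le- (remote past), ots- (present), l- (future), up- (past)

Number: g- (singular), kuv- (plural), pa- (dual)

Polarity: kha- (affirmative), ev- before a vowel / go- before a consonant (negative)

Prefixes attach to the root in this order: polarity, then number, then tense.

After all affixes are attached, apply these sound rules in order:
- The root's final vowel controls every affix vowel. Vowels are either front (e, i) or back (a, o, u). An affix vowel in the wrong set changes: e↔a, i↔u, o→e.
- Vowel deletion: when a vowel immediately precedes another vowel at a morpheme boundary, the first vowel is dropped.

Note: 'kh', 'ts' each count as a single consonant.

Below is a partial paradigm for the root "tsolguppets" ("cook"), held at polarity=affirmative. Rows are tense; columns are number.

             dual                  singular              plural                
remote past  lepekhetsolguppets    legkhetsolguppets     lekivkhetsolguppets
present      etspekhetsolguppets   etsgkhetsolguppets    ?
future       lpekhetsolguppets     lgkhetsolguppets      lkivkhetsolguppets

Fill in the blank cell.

etskivkhetsolguppets

Attach polarity affirmative kha- → khatsolguppets.
Attach number plural kuv- → kuvkhatsolguppets.
Attach tense present ots- → otskuvkhatsolguppets.
Apply vowel harmony: otskuvkhatsolguppets → etskivkhetsolguppets.
Vowel deletion: no change.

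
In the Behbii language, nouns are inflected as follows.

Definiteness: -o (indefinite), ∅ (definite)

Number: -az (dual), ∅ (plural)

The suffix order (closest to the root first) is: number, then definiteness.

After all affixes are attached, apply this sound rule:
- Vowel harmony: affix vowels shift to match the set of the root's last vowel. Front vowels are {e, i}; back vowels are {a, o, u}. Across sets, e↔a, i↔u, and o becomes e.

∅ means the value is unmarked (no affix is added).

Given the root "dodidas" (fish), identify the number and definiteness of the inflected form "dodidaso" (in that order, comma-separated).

Segment: dodidas-o.
number: ∅ → plural.
definiteness: -o → indefinite.

plural, indefinite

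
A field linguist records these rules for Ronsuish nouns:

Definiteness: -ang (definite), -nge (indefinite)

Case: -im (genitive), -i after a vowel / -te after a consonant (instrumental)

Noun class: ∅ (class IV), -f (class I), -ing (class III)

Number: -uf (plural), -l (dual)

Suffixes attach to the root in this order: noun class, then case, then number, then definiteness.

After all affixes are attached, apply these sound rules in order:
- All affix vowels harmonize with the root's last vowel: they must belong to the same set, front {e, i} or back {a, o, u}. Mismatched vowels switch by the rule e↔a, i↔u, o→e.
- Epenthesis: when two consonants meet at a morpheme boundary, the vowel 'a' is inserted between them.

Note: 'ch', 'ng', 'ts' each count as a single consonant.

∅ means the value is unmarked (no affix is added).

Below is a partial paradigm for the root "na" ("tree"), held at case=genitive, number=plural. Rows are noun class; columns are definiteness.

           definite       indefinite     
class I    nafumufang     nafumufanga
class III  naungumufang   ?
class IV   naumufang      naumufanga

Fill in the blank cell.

naungumufanga

Attach noun class class III -ing → naing.
Attach case genitive -im → naingim.
Attach number plural -uf → naingimuf.
Attach definiteness indefinite -nge → naingimufnge.
Apply vowel harmony: naingimufnge → naungumufnga.
Apply epenthesis: naungumufnga → naungumufanga.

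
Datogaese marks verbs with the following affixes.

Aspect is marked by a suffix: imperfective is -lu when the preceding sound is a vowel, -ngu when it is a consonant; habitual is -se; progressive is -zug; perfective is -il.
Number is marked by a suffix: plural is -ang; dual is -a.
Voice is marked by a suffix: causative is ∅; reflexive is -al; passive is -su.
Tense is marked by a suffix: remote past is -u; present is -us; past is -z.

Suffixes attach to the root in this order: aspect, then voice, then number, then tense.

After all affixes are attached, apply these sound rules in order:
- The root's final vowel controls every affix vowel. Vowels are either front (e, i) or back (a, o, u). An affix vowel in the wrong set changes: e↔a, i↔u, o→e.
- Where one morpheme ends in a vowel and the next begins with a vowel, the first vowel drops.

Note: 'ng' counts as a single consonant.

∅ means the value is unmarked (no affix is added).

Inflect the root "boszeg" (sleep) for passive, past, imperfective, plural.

Attach aspect imperfective -ngu (after consonant 'g') → boszegngu.
Attach voice passive -su → boszegngusu.
Attach number plural -ang → boszegngusuang.
Attach tense past -z → boszegngusuangz.
Apply vowel harmony: boszegngusuangz → boszegngisiengz.
Apply vowel deletion: boszegngisiengz → boszegngisengz.

boszegngisengz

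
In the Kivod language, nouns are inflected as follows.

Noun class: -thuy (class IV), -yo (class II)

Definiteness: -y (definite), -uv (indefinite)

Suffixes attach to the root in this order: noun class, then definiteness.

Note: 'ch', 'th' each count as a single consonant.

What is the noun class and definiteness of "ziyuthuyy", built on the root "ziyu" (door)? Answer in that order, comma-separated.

Segment: ziyu-thuy-y.
noun class: -thuy → class IV.
definiteness: -y → definite.

class IV, definite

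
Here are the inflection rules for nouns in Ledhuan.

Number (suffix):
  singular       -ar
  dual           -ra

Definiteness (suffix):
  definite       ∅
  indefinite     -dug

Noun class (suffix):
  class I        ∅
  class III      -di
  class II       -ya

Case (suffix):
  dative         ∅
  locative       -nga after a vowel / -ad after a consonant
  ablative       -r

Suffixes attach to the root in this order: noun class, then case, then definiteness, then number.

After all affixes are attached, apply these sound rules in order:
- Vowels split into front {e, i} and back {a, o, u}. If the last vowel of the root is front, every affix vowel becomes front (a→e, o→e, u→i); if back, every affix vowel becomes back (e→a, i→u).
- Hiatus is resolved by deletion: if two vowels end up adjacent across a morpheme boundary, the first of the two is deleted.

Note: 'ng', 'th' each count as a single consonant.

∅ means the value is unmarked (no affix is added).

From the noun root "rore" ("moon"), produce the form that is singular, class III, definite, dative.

Attach noun class class III -di → roredi.
case = dative: zero marking, form stays roredi.
definiteness = definite: zero marking, form stays roredi.
Attach number singular -ar → rorediar.
Apply vowel harmony: rorediar → roredier.
Apply vowel deletion: roredier → roreder.

roreder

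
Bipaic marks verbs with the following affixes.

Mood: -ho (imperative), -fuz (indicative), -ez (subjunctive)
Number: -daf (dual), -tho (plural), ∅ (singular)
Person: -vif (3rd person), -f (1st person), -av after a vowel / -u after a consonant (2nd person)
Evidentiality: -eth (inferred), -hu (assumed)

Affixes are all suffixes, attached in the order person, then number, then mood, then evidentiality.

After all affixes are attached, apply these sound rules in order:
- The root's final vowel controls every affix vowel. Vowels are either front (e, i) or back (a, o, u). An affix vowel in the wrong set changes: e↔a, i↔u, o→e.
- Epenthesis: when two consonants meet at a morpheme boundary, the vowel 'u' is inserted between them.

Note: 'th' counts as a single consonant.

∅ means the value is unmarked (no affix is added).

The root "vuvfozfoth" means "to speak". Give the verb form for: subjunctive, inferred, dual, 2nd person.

Attach person 2nd person -u (after consonant 'th') → vuvfozfothu.
Attach number dual -daf → vuvfozfothudaf.
Attach mood subjunctive -ez → vuvfozfothudafez.
Attach evidentiality inferred -eth → vuvfozfothudafezeth.
Apply vowel harmony: vuvfozfothudafezeth → vuvfozfothudafazath.
Epenthesis: no change.

vuvfozfothudafazath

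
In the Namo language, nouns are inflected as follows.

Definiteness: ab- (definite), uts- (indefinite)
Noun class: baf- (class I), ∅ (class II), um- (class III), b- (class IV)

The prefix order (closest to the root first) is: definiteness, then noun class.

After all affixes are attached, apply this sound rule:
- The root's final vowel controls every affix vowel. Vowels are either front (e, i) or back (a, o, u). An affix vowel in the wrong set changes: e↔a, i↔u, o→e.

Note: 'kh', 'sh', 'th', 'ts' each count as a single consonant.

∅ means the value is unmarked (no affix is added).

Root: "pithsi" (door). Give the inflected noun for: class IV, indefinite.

Attach definiteness indefinite uts- → utspithsi.
Attach noun class class IV b- → butspithsi.
Apply vowel harmony: butspithsi → bitspithsi.

bitspithsi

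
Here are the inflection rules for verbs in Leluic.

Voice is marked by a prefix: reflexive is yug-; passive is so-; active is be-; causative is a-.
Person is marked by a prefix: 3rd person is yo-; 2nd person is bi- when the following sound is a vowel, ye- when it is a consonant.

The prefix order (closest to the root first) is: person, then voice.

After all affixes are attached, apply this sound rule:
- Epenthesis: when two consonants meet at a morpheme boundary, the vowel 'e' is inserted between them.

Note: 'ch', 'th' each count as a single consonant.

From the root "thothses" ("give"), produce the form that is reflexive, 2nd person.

yugeyethothses

Attach person 2nd person ye- (before consonant 'th') → yethothses.
Attach voice reflexive yug- → yugyethothses.
Apply epenthesis: yugyethothses → yugeyethothses.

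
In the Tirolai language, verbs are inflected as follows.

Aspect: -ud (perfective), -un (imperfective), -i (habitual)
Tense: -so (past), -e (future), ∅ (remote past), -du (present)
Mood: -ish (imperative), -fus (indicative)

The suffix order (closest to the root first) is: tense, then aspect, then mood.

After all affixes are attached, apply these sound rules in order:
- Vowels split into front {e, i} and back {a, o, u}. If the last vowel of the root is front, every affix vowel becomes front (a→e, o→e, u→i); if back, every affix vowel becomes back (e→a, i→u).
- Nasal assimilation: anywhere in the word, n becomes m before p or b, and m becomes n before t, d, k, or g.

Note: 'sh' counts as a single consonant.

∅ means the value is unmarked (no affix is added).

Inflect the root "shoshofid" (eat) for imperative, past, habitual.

shoshofidseiish

Attach tense past -so → shoshofidso.
Attach aspect habitual -i → shoshofidsoi.
Attach mood imperative -ish → shoshofidsoiish.
Apply vowel harmony: shoshofidsoiish → shoshofidseiish.
Nasal assimilation: no change.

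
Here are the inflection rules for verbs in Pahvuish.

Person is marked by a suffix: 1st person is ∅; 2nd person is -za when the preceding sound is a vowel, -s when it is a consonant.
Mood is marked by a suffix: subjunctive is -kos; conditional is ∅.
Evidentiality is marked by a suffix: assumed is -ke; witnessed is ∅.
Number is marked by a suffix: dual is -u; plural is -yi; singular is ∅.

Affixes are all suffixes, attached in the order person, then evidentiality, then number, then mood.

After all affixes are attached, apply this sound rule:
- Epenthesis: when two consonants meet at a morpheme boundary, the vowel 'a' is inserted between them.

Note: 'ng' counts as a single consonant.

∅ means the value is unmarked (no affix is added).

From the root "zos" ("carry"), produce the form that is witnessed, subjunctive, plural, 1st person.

person = 1st person: zero marking, form stays zos.
evidentiality = witnessed: zero marking, form stays zos.
Attach number plural -yi → zosyi.
Attach mood subjunctive -kos → zosyikos.
Apply epenthesis: zosyikos → zosayikos.

zosayikos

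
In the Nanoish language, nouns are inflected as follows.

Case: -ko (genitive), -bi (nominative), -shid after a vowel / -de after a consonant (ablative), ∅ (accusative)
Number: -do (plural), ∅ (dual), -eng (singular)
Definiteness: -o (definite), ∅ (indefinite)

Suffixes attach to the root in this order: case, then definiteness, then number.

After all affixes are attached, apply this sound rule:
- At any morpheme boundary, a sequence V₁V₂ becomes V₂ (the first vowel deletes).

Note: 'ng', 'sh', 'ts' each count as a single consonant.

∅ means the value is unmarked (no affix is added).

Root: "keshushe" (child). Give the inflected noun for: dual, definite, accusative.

keshusho

case = accusative: zero marking, form stays keshushe.
Attach definiteness definite -o → keshusheo.
number = dual: zero marking, form stays keshusheo.
Apply vowel deletion: keshusheo → keshusho.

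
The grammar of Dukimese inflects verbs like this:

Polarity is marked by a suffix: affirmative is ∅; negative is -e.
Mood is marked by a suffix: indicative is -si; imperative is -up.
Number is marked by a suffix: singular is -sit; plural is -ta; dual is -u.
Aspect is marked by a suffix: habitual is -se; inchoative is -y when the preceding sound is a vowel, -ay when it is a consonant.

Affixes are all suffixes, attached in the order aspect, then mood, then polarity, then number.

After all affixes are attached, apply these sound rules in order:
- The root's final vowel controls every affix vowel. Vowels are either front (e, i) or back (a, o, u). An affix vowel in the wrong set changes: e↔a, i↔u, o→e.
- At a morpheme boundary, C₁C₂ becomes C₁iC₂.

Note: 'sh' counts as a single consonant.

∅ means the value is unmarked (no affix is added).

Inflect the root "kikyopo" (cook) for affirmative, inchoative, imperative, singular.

kikyopoyupisut

Attach aspect inchoative -y (after vowel 'o') → kikyopoy.
Attach mood imperative -up → kikyopoyup.
polarity = affirmative: zero marking, form stays kikyopoyup.
Attach number singular -sit → kikyopoyupsit.
Apply vowel harmony: kikyopoyupsit → kikyopoyupsut.
Apply epenthesis: kikyopoyupsut → kikyopoyupisut.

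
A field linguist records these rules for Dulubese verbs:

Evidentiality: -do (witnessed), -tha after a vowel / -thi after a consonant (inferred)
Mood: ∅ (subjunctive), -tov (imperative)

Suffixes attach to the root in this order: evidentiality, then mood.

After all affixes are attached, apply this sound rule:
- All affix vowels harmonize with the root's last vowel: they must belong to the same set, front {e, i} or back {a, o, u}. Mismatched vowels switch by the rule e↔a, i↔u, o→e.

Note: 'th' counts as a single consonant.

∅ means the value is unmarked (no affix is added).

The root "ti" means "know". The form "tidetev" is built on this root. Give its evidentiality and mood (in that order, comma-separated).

Segment: ti-do-tov.
evidentiality: -do → witnessed.
mood: -tov → imperative.

witnessed, imperative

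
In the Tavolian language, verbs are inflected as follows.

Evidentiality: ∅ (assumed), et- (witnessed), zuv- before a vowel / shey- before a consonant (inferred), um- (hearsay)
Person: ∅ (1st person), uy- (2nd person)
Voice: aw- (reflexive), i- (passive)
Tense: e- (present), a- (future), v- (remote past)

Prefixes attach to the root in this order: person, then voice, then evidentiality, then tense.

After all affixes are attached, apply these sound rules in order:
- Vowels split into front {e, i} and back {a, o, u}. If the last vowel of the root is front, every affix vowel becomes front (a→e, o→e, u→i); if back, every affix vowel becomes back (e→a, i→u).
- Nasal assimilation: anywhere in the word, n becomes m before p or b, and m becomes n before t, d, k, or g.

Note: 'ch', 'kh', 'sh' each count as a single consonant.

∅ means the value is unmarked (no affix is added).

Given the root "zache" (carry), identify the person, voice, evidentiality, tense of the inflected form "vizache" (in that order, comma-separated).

Segment: v-i-zache.
person: ∅ → 1st person.
voice: i- → passive.
evidentiality: ∅ → assumed.
tense: v- → remote past.

1st person, passive, assumed, remote past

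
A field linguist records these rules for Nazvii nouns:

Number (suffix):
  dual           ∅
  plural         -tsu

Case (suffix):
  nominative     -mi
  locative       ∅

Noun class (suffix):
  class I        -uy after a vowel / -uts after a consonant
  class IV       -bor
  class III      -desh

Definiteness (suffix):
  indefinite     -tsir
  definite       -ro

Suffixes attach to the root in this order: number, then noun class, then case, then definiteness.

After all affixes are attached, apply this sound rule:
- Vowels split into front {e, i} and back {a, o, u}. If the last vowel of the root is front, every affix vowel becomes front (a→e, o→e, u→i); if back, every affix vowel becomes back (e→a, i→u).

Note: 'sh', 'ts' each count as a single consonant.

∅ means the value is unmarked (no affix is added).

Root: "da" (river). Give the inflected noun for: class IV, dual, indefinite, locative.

number = dual: zero marking, form stays da.
Attach noun class class IV -bor → dabor.
case = locative: zero marking, form stays dabor.
Attach definiteness indefinite -tsir → dabortsir.
Apply vowel harmony: dabortsir → dabortsur.

dabortsur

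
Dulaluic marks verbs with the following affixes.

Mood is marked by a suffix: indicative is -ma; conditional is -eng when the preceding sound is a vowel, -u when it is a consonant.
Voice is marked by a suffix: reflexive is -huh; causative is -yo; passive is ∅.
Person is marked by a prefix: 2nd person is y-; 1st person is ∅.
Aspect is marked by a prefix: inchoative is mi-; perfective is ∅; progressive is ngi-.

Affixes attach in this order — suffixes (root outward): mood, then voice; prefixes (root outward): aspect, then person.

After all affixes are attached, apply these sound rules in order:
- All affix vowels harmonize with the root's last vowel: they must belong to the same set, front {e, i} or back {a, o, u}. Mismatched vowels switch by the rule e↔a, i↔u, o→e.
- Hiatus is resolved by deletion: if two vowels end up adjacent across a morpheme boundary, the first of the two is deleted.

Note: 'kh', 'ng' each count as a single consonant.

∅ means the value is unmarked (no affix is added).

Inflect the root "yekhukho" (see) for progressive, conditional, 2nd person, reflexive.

ynguyekhukhanghuh

Attach mood conditional -eng (after vowel 'o') → yekhukhoeng.
Attach voice reflexive -huh → yekhukhoenghuh.
Attach aspect progressive ngi- → ngiyekhukhoenghuh.
Attach person 2nd person y- → yngiyekhukhoenghuh.
Apply vowel harmony: yngiyekhukhoenghuh → ynguyekhukhoanghuh.
Apply vowel deletion: ynguyekhukhoanghuh → ynguyekhukhanghuh.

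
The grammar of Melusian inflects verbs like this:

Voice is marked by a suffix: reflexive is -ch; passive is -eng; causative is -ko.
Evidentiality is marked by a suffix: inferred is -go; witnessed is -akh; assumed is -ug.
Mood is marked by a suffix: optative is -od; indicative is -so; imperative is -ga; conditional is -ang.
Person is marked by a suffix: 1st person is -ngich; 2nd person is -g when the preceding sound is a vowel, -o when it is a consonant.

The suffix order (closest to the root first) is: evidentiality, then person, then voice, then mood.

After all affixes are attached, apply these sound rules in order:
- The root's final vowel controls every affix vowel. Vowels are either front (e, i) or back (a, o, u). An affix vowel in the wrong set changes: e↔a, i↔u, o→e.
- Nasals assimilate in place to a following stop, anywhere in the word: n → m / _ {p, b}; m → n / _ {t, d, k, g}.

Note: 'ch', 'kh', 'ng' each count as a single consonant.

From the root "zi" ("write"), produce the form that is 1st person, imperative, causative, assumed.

ziigngichkege

Attach evidentiality assumed -ug → ziug.
Attach person 1st person -ngich → ziugngich.
Attach voice causative -ko → ziugngichko.
Attach mood imperative -ga → ziugngichkoga.
Apply vowel harmony: ziugngichkoga → ziigngichkege.
Nasal assimilation: no change.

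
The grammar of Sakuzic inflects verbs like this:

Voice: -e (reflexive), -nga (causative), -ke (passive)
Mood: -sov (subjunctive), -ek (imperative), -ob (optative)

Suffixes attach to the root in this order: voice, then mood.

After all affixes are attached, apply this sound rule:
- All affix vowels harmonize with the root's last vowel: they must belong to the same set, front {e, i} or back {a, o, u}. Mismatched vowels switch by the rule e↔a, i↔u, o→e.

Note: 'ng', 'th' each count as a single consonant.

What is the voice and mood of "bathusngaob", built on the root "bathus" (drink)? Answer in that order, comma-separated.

Segment: bathus-nga-ob.
voice: -nga → causative.
mood: -ob → optative.

causative, optative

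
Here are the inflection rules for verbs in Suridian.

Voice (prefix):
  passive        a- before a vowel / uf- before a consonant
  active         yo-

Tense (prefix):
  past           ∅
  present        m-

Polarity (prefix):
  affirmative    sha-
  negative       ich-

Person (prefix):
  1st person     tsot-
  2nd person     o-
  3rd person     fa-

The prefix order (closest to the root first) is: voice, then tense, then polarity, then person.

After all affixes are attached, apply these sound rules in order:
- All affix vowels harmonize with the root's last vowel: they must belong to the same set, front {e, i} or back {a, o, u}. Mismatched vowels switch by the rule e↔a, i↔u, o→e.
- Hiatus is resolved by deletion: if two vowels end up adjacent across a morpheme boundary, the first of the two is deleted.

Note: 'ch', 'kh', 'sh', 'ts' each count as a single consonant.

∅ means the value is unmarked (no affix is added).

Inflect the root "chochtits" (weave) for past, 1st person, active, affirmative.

Attach voice active yo- → yochochtits.
tense = past: zero marking, form stays yochochtits.
Attach polarity affirmative sha- → shayochochtits.
Attach person 1st person tsot- → tsotshayochochtits.
Apply vowel harmony: tsotshayochochtits → tsetsheyechochtits.
Vowel deletion: no change.

tsetsheyechochtits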